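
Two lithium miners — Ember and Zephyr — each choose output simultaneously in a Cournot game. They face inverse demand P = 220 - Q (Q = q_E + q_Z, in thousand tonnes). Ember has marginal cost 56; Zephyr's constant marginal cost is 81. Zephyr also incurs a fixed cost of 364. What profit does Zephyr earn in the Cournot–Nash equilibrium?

Ember's profit: π_E = (220 - Q)q_E - (56q_E). Setting ∂π_E/∂q_E = 0: 164 - 2q_E - (q_Z) = 0.
Zephyr's profit: π_Z = (220 - Q)q_Z - (81q_Z). Setting ∂π_Z/∂q_Z = 0: 139 - 2q_Z - (q_E) = 0.
Rearranging gives the reaction functions q_E = (164 - q_Z)/2 and q_Z = (139 - q_E)/2.
Solving the pair: q_E = 63, q_Z = 38.
Price P = 220 - 101 = 119.
Zephyr's profit: (119 - 81)·38 - 364 = 1080.

1080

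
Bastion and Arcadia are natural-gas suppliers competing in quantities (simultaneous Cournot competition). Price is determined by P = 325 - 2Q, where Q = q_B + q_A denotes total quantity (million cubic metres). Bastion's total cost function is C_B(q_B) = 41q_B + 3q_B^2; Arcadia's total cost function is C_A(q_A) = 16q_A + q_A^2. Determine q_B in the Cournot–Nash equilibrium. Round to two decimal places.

19.39

Bastion's profit: π_B = (325 - 2Q)q_B - (41q_B + 3q_B²). Setting ∂π_B/∂q_B = 0: 284 - 10q_B - 2(q_A) = 0.
Arcadia's first-order condition: 309 - 6q_A - 2(q_B) = 0.
Best responses: q_B = (284 - 2q_A)/10, q_A = (309 - 2q_B)/6.
Substituting one into the other gives q_B = 543/28 and q_A = 1261/28.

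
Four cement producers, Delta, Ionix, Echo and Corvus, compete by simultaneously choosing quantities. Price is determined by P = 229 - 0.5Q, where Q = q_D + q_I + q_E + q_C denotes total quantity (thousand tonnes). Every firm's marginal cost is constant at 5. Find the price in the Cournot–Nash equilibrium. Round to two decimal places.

49.80

Each firm earns π_i = (229 - 0.5Q)q_i - 5q_i.
First-order condition (treating rivals' output as given): 224 - q_i - (1/2)·Σ_{j≠i} q_j = 0.
By symmetry each firm produces the same amount; substituting Σ_{j≠i} q_j = 3q_i yields q_i = 224/(5/2) = 448/5.
Total output Q = 1792/5, so price P = 229 - (1/2)·(1792/5) = 249/5.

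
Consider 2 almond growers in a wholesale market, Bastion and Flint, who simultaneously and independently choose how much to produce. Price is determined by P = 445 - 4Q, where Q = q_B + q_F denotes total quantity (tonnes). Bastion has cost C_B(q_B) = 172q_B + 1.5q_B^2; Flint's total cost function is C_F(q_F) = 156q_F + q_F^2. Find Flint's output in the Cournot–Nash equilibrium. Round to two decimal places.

22.20

Bastion's profit: π_B = (445 - 4Q)q_B - (172q_B + (3/2)q_B²). Setting ∂π_B/∂q_B = 0: 273 - 11q_B - 4(q_F) = 0.
Flint's profit: π_F = (445 - 4Q)q_F - (156q_F + q_F²). Setting ∂π_F/∂q_F = 0: 289 - 10q_F - 4(q_B) = 0.
So q_B = (273 - 4q_F)/11 and q_F = (289 - 4q_B)/10.
Substituting one into the other gives q_B = 787/47 and q_F = 22.2021.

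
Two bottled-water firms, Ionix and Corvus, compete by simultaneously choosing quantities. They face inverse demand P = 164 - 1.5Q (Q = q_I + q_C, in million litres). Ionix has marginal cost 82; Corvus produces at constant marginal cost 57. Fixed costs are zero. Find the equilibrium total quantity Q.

42

Ionix's profit: π_I = (164 - 1.5Q)q_I - (82q_I). Setting ∂π_I/∂q_I = 0: 82 - 3q_I - (3/2)(q_C) = 0.
Corvus's profit: π_C = (164 - 1.5Q)q_C - (57q_C). Setting ∂π_C/∂q_C = 0: 107 - 3q_C - (3/2)(q_I) = 0.
Best responses: q_I = (82 - (3/2)q_C)/3, q_C = (107 - (3/2)q_I)/3.
Substituting one into the other gives q_I = 38/3 and q_C = 88/3.
Total output Q = 38/3 + 88/3 = 42.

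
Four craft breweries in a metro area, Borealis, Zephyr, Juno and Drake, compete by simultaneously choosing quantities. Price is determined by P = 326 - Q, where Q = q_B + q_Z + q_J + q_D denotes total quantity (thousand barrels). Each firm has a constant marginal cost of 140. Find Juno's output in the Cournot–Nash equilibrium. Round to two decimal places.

37.20

A representative firm's profit is π_i = q_i(326 - Q) - 140q_i.
Setting ∂π_i/∂q_i = 0 with rivals' quantities fixed: 186 - 2q_i - Σ_{j≠i} q_j = 0.
By symmetry each firm produces the same amount; substituting Σ_{j≠i} q_j = 3q_i yields q_i = 186/5.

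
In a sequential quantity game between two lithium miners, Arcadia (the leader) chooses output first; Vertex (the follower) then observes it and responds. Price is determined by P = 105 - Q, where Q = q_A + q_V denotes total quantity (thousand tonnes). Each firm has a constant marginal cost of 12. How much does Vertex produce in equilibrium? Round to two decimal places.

Solve by backward induction. Given q_A, the follower Vertex maximises π_V = (105 - q_A - q_V)q_V - 12q_V.
∂π_V/∂q_V = 93 - q_A - 2q_V = 0 gives the reaction function q_V = (93 - q_A)/2.
Arcadia substitutes q_V(q_A) into its own profit: π_A = q_A(105 - q_A - (93 - q_A)/2) - 12q_A = (117/2 - (1/2)q_A)q_A - 12q_A.
The leader's first-order condition 93/2 - q_A = 0 yields q_A = 93/2.
Then q_V = (93 - 93/2)/2 = 93/4.

23.25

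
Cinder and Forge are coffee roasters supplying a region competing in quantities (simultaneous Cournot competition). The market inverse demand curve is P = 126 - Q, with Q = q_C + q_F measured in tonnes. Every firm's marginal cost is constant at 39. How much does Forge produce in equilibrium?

Each firm earns π_i = (126 - Q)q_i - 39q_i.
Setting ∂π_i/∂q_i = 0 with rivals' quantities fixed: 87 - 2q_i - q_j = 0.
With identical firms every q_j equals q_i, so q_j = q_i and 87 = 3q_i, giving q_i = 29.

29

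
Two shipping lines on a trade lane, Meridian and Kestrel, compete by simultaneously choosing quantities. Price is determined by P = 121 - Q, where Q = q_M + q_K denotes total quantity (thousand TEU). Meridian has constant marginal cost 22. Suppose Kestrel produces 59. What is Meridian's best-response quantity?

20

With the rival's output fixed at 59, Meridian's profit is π_M = (121 - 59 - q_M)q_M - (22q_M) = (62 - q_M)q_M - (22q_M).
∂π_M/∂q_M = 40 - 2q_M = 0, so q_M = 20.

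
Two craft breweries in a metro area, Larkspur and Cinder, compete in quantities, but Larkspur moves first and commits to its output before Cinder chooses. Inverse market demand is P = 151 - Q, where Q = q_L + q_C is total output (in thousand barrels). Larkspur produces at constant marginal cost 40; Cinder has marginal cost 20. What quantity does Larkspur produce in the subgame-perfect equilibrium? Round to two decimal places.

45.50

The follower Cinder best-responds to any q_L: π_C = (151 - Q)q_C - 20q_C.
Setting the follower's marginal profit to zero, 131 - q_L - 2q_C = 0, i.e. q_C = (131 - q_L)/2.
The leader anticipates this reaction. Substituting into P = 151 - Q gives P = 171/2 - (1/2)q_L, so π_L = (171/2 - (1/2)q_L)q_L - 40q_L.
The leader's first-order condition 91/2 - q_L = 0 yields q_L = 91/2.
Then q_C = (131 - 91/2)/2 = 171/4.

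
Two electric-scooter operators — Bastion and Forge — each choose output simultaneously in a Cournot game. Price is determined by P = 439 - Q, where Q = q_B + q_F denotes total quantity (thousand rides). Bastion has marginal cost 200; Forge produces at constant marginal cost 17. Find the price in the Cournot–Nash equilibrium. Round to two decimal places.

Bastion's profit: π_B = (439 - Q)q_B - (200q_B). Setting ∂π_B/∂q_B = 0: 239 - 2q_B - (q_F) = 0.
Forge's first-order condition: 422 - 2q_F - (q_B) = 0.
Best responses: q_B = (239 - q_F)/2, q_F = (422 - q_B)/2.
Substituting one into the other gives q_B = 56/3 and q_F = 605/3.
Total output Q = 661/3, so price P = 439 - 661/3 = 656/3.

218.67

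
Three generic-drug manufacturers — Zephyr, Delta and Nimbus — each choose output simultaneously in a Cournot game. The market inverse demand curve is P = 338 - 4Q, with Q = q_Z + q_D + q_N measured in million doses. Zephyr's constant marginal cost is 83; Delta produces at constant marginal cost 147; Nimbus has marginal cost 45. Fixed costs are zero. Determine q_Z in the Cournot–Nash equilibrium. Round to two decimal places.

Zephyr's profit: π_Z = (338 - 4Q)q_Z - (83q_Z). Setting ∂π_Z/∂q_Z = 0: 255 - 8q_Z - 4(q_D + q_N) = 0.
Delta's profit: π_D = (338 - 4Q)q_D - (147q_D). Setting ∂π_D/∂q_D = 0: 191 - 8q_D - 4(q_Z + q_N) = 0.
Nimbus's profit: π_N = (338 - 4Q)q_N - (45q_N). Setting ∂π_N/∂q_N = 0: 293 - 8q_N - 4(q_Z + q_D) = 0.
Adding the 3 conditions: 739 − 8Q − 8Q = 0, i.e. Q = 739/16.
Back-substituting: q_Z = (255 − 739/4)/4 = 281/16, q_D = (191 − 739/4)/4 = 25/16, q_N = (293 − 739/4)/4 = 433/16.

17.56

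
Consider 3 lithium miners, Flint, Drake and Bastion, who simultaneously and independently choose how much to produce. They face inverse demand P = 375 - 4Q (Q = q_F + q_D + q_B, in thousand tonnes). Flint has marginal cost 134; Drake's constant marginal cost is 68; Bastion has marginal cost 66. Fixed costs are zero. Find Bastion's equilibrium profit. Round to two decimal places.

Flint's profit: π_F = (375 - 4Q)q_F - (134q_F). Setting ∂π_F/∂q_F = 0: 241 - 8q_F - 4(q_D + q_B) = 0.
Drake's first-order condition: 307 - 8q_D - 4(q_F + q_B) = 0.
Bastion's profit: π_B = (375 - 4Q)q_B - (66q_B). Setting ∂π_B/∂q_B = 0: 309 - 8q_B - 4(q_F + q_D) = 0.
Summing all 3 equations gives 857 − 16Q = 0, hence Q = 857/16.
Back-substituting: q_F = (241 − 857/4)/4 = 107/16, q_D = (307 − 857/4)/4 = 371/16, q_B = (309 − 857/4)/4 = 379/16.
Price P = 375 - 4·(857/16) = 643/4.
Bastion's profit: (643/4 - 66)·(379/16) = 2244.3906.

2244.39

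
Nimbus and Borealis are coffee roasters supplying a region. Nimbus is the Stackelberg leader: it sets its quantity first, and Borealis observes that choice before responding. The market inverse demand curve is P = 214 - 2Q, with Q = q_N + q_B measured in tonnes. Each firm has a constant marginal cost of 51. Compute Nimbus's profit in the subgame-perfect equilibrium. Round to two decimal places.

1660.56

The follower Borealis best-responds to any q_N: π_B = (214 - 2Q)q_B - 51q_B.
∂π_B/∂q_B = 163 - 2q_N - 4q_B = 0 gives the reaction function q_B = (163 - 2q_N)/4.
The leader anticipates this reaction. Substituting into P = 214 - 2Q gives P = 265/2 - q_N, so π_N = (265/2 - q_N)q_N - 51q_N.
Leader FOC: 163/2 - 2q_N = 0, so q_N = 163/4.
Then q_B = (163 - 2·(163/4))/4 = 163/8.
Price P = 214 - 2·(489/8) = 367/4.
Nimbus's profit: (367/4 - 51)·(163/4) = 1660.5625.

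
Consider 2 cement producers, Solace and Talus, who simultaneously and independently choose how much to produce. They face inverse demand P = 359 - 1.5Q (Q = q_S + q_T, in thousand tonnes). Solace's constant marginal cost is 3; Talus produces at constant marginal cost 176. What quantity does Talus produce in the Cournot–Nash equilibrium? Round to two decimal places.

2.22

Solace's profit: π_S = (359 - 1.5Q)q_S - (3q_S). Setting ∂π_S/∂q_S = 0: 356 - 3q_S - (3/2)(q_T) = 0.
Talus's profit: π_T = (359 - 1.5Q)q_T - (176q_T). Setting ∂π_T/∂q_T = 0: 183 - 3q_T - (3/2)(q_S) = 0.
Rearranging gives the reaction functions q_S = (356 - (3/2)q_T)/3 and q_T = (183 - (3/2)q_S)/3.
Solving the pair: q_S = 1058/9, q_T = 20/9.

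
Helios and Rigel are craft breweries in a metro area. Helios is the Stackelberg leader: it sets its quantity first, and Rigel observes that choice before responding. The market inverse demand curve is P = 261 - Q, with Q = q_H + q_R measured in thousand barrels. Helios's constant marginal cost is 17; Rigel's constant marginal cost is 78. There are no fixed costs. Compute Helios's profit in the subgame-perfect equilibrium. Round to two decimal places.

Solve by backward induction. Given q_H, the follower Rigel maximises π_R = (261 - q_H - q_R)q_R - 78q_R.
Follower FOC: 183 - q_H - 2q_R = 0, so q_R(q_H) = (183 - q_H)/2.
Helios substitutes q_R(q_H) into its own profit: π_H = q_H(261 - q_H - (183 - q_H)/2) - 17q_H = (339/2 - (1/2)q_H)q_H - 17q_H.
Maximising: ∂π_H/∂q_H = 305/2 - q_H = 0, giving q_H = 305/2.
Then q_R = (183 - 305/2)/2 = 61/4.
Price P = 261 - 671/4 = 373/4.
Helios's profit: (373/4 - 17)·(305/2) = 11628.1250.

11628.13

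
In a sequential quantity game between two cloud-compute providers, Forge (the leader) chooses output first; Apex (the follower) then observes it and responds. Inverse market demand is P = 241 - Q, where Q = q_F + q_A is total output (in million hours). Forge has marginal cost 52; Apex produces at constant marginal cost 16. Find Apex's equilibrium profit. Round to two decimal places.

5513.06

Solve by backward induction. Given q_F, the follower Apex maximises π_A = (241 - q_F - q_A)q_A - 16q_A.
Follower FOC: 225 - q_F - 2q_A = 0, so q_A(q_F) = (225 - q_F)/2.
Forge substitutes q_A(q_F) into its own profit: π_F = q_F(241 - q_F - (225 - q_F)/2) - 52q_F = (257/2 - (1/2)q_F)q_F - 52q_F.
Maximising: ∂π_F/∂q_F = 153/2 - q_F = 0, giving q_F = 153/2.
Then q_A = (225 - 153/2)/2 = 297/4.
Price P = 241 - 603/4 = 361/4.
Apex's profit: (361/4 - 16)·(297/4) = 5513.0625.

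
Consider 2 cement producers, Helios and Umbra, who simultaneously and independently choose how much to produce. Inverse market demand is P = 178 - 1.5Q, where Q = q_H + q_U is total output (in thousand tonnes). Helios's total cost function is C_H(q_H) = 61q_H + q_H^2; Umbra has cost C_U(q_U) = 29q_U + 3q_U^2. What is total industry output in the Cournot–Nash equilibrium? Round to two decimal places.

32.73

Helios's profit: π_H = (178 - 1.5Q)q_H - (61q_H + q_H²). Setting ∂π_H/∂q_H = 0: 117 - 5q_H - (3/2)(q_U) = 0.
Umbra's profit: π_U = (178 - 1.5Q)q_U - (29q_U + 3q_U²). Setting ∂π_U/∂q_U = 0: 149 - 9q_U - (3/2)(q_H) = 0.
So q_H = (117 - (3/2)q_U)/5 and q_U = (149 - (3/2)q_H)/9.
Substituting one into the other gives q_H = 1106/57 and q_U = 13.3216.
Total output Q = 1106/57 + 13.3216 = 32.7251.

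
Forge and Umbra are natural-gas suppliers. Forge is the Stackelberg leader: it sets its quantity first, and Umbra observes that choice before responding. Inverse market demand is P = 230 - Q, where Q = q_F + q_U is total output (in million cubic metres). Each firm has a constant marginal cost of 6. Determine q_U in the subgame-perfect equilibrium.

Solve by backward induction. Given q_F, the follower Umbra maximises π_U = (230 - q_F - q_U)q_U - 6q_U.
Follower FOC: 224 - q_F - 2q_U = 0, so q_U(q_F) = (224 - q_F)/2.
The leader anticipates this reaction. Substituting into P = 230 - Q gives P = 118 - (1/2)q_F, so π_F = (118 - (1/2)q_F)q_F - 6q_F.
Leader FOC: 112 - q_F = 0, so q_F = 112.
Then q_U = (224 - 112)/2 = 56.

56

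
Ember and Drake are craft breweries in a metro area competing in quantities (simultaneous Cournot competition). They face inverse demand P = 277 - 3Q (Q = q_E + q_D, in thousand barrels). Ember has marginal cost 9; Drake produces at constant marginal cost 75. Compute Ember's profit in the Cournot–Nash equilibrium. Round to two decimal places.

4131.70

Ember's profit: π_E = (277 - 3Q)q_E - (9q_E). Setting ∂π_E/∂q_E = 0: 268 - 6q_E - 3(q_D) = 0.
Drake's profit: π_D = (277 - 3Q)q_D - (75q_D). Setting ∂π_D/∂q_D = 0: 202 - 6q_D - 3(q_E) = 0.
So q_E = (268 - 3q_D)/6 and q_D = (202 - 3q_E)/6.
Substituting one into the other gives q_E = 334/9 and q_D = 136/9.
Price P = 277 - 3·(470/9) = 361/3.
Ember's profit: (361/3 - 9)·(334/9) = 4131.7037.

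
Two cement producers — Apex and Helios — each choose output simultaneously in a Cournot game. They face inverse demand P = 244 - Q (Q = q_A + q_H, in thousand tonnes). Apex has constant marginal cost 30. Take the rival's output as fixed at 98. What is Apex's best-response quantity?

With the rival's output fixed at 98, Apex's profit is π_A = (244 - 98 - q_A)q_A - (30q_A) = (146 - q_A)q_A - (30q_A).
∂π_A/∂q_A = 116 - 2q_A = 0, so q_A = 58.

58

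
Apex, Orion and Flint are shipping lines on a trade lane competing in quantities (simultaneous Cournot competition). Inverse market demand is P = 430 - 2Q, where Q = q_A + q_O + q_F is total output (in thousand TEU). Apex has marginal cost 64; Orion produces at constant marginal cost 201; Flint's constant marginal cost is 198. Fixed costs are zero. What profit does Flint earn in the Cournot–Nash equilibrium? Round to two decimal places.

318.78

Apex's profit: π_A = (430 - 2Q)q_A - (64q_A). Setting ∂π_A/∂q_A = 0: 366 - 4q_A - 2(q_O + q_F) = 0.
Orion's profit: π_O = (430 - 2Q)q_O - (201q_O). Setting ∂π_O/∂q_O = 0: 229 - 4q_O - 2(q_A + q_F) = 0.
Flint's profit: π_F = (430 - 2Q)q_F - (198q_F). Setting ∂π_F/∂q_F = 0: 232 - 4q_F - 2(q_A + q_O) = 0.
Adding the 3 conditions: 827 − 4Q − 4Q = 0, i.e. Q = 827/8.
Back-substituting: q_A = (366 − 827/4)/2 = 637/8, q_O = (229 − 827/4)/2 = 89/8, q_F = (232 − 827/4)/2 = 101/8.
Price P = 430 - 2·(827/8) = 893/4.
Flint's profit: (893/4 - 198)·(101/8) = 318.7813.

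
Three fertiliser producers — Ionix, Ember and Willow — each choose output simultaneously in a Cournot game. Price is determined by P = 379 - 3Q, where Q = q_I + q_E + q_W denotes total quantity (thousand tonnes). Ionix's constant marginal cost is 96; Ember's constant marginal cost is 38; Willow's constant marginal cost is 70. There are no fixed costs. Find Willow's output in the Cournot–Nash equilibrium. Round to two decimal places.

25.25

Ionix's profit: π_I = (379 - 3Q)q_I - (96q_I). Setting ∂π_I/∂q_I = 0: 283 - 6q_I - 3(q_E + q_W) = 0.
Ember's profit: π_E = (379 - 3Q)q_E - (38q_E). Setting ∂π_E/∂q_E = 0: 341 - 6q_E - 3(q_I + q_W) = 0.
Willow's profit: π_W = (379 - 3Q)q_W - (70q_W). Setting ∂π_W/∂q_W = 0: 309 - 6q_W - 3(q_I + q_E) = 0.
Adding the 3 first-order conditions: 933 − 12Q = 0, so Q = 311/4.
Back-substituting: q_I = (283 − 933/4)/3 = 199/12, q_E = (341 − 933/4)/3 = 431/12, q_W = (309 − 933/4)/3 = 101/4.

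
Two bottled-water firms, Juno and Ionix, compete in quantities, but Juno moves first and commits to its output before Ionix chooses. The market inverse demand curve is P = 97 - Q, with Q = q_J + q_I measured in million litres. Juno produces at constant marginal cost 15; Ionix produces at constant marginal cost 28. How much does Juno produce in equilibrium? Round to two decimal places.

The follower Ionix best-responds to any q_J: π_I = (97 - Q)q_I - 28q_I.
Setting the follower's marginal profit to zero, 69 - q_J - 2q_I = 0, i.e. q_I = (69 - q_J)/2.
Juno substitutes q_I(q_J) into its own profit: π_J = q_J(97 - q_J - (69 - q_J)/2) - 15q_J = (125/2 - (1/2)q_J)q_J - 15q_J.
The leader's first-order condition 95/2 - q_J = 0 yields q_J = 95/2.
Then q_I = (69 - 95/2)/2 = 43/4.

47.50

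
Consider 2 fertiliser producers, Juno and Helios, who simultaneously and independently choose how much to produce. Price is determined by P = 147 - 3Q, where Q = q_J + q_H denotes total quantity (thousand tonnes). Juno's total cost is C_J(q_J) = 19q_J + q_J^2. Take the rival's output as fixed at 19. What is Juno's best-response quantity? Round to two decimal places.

8.88

With the rival's output fixed at 19, Juno's profit is π_J = (147 - 3·19 - 3q_J)q_J - (19q_J + q_J²) = (90 - 3q_J)q_J - (19q_J + q_J²).
∂π_J/∂q_J = 71 - 8q_J = 0, so q_J = 71/8.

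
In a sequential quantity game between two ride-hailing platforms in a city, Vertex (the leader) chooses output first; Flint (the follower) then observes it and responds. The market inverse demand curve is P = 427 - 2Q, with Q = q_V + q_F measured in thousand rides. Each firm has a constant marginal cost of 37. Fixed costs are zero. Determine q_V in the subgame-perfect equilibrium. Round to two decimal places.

Solve by backward induction. Given q_V, the follower Flint maximises π_F = (427 - 2q_V - 2q_F)q_F - 37q_F.
Follower FOC: 390 - 2q_V - 4q_F = 0, so q_F(q_V) = (390 - 2q_V)/4.
Vertex substitutes q_F(q_V) into its own profit: π_V = q_V(427 - 2q_V - (390 - 2q_V)/2) - 37q_V = (232 - q_V)q_V - 37q_V.
The leader's first-order condition 195 - 2q_V = 0 yields q_V = 195/2.
Then q_F = (390 - 2·(195/2))/4 = 195/4.

97.50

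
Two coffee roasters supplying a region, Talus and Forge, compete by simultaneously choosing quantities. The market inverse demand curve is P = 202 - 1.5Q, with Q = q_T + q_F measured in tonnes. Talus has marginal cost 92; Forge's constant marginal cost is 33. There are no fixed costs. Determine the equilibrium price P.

Talus's profit: π_T = (202 - 1.5Q)q_T - (92q_T). Setting ∂π_T/∂q_T = 0: 110 - 3q_T - (3/2)(q_F) = 0.
Forge's first-order condition: 169 - 3q_F - (3/2)(q_T) = 0.
So q_T = (110 - (3/2)q_F)/3 and q_F = (169 - (3/2)q_T)/3.
Substituting one into the other gives q_T = 34/3 and q_F = 152/3.
Total output Q = 62, so price P = 202 - (3/2)·62 = 109.

109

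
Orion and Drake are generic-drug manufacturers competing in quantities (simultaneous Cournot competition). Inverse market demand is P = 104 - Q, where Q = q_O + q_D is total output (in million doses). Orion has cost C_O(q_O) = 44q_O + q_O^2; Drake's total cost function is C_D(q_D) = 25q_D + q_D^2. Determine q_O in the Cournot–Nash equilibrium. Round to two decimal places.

Orion's profit: π_O = (104 - Q)q_O - (44q_O + q_O²). Setting ∂π_O/∂q_O = 0: 60 - 4q_O - (q_D) = 0.
Drake's profit: π_D = (104 - Q)q_D - (25q_D + q_D²). Setting ∂π_D/∂q_D = 0: 79 - 4q_D - (q_O) = 0.
So q_O = (60 - q_D)/4 and q_D = (79 - q_O)/4.
Solving the pair: q_O = 161/15, q_D = 256/15.

10.73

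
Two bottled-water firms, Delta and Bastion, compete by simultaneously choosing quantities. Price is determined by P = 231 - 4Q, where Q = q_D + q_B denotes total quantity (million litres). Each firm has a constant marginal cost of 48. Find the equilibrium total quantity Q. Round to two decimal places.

Each firm earns π_i = (231 - 4Q)q_i - 48q_i.
First-order condition (treating rivals' output as given): 183 - 8q_i - 4q_j = 0.
With identical firms every q_j equals q_i, so q_j = q_i and 183 = 12q_i, giving q_i = 61/4.
Total output Q = 61/4 + 61/4 = 61/2.

30.50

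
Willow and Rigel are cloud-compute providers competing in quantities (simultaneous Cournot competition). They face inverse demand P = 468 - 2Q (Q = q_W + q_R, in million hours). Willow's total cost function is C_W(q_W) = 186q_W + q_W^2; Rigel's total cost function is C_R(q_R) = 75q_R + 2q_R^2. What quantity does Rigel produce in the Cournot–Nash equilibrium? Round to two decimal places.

40.77

Willow's profit: π_W = (468 - 2Q)q_W - (186q_W + q_W²). Setting ∂π_W/∂q_W = 0: 282 - 6q_W - 2(q_R) = 0.
Rigel's first-order condition: 393 - 8q_R - 2(q_W) = 0.
Best responses: q_W = (282 - 2q_R)/6, q_R = (393 - 2q_W)/8.
Solving the pair: q_W = 735/22, q_R = 897/22.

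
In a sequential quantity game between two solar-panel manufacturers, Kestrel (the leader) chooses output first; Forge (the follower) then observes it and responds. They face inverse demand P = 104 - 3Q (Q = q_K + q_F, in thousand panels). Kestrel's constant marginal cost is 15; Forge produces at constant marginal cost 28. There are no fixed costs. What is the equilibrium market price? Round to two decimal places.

40.50

The follower Forge best-responds to any q_K: π_F = (104 - 3Q)q_F - 28q_F.
Setting the follower's marginal profit to zero, 76 - 3q_K - 6q_F = 0, i.e. q_F = (76 - 3q_K)/6.
The leader anticipates this reaction. Substituting into P = 104 - 3Q gives P = 66 - (3/2)q_K, so π_K = (66 - (3/2)q_K)q_K - 15q_K.
Maximising: ∂π_K/∂q_K = 51 - 3q_K = 0, giving q_K = 17.
Then q_F = (76 - 3·17)/6 = 25/6.
Total output Q = 127/6, so price P = 104 - 3·(127/6) = 81/2.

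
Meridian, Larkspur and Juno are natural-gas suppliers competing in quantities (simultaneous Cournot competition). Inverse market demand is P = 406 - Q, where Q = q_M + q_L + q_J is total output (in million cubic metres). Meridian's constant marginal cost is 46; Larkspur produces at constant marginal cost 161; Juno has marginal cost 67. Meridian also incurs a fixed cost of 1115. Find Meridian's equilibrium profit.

Meridian's profit: π_M = (406 - Q)q_M - (46q_M). Setting ∂π_M/∂q_M = 0: 360 - 2q_M - (q_L + q_J) = 0.
Larkspur's first-order condition: 245 - 2q_L - (q_M + q_J) = 0.
Juno's profit: π_J = (406 - Q)q_J - (67q_J). Setting ∂π_J/∂q_J = 0: 339 - 2q_J - (q_M + q_L) = 0.
Adding the 3 first-order conditions: 944 − 4Q = 0, so Q = 236.
Back-substituting: q_M = (360 − 236) = 124, q_L = (245 − 236) = 9, q_J = (339 − 236) = 103.
Price P = 406 - 236 = 170.
Meridian's profit: (170 - 46)·124 - 1115 = 14261.

14261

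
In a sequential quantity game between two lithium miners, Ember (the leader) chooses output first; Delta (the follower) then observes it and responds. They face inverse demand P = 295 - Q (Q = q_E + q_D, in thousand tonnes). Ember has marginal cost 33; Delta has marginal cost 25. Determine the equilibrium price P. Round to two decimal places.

The follower Delta best-responds to any q_E: π_D = (295 - Q)q_D - 25q_D.
Follower FOC: 270 - q_E - 2q_D = 0, so q_D(q_E) = (270 - q_E)/2.
The leader anticipates this reaction. Substituting into P = 295 - Q gives P = 160 - (1/2)q_E, so π_E = (160 - (1/2)q_E)q_E - 33q_E.
The leader's first-order condition 127 - q_E = 0 yields q_E = 127.
Then q_D = (270 - 127)/2 = 143/2.
Total output Q = 397/2, so price P = 295 - 397/2 = 193/2.

96.50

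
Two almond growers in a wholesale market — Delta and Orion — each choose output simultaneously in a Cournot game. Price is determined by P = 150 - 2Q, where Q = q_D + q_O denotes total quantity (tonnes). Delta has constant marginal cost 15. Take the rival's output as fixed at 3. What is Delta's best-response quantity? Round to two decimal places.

32.25

With the rival's output fixed at 3, Delta's profit is π_D = (150 - 2·3 - 2q_D)q_D - (15q_D) = (144 - 2q_D)q_D - (15q_D).
∂π_D/∂q_D = 129 - 4q_D = 0, so q_D = 129/4.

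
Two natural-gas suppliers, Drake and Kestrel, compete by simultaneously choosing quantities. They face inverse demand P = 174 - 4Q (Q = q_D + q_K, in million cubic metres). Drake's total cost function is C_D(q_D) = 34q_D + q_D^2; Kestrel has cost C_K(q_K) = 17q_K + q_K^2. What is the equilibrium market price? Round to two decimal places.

Drake's profit: π_D = (174 - 4Q)q_D - (34q_D + q_D²). Setting ∂π_D/∂q_D = 0: 140 - 10q_D - 4(q_K) = 0.
Kestrel's profit: π_K = (174 - 4Q)q_K - (17q_K + q_K²). Setting ∂π_K/∂q_K = 0: 157 - 10q_K - 4(q_D) = 0.
Rearranging gives the reaction functions q_D = (140 - 4q_K)/10 and q_K = (157 - 4q_D)/10.
Solving the pair: q_D = 193/21, q_K = 505/42.
Total output Q = 297/14, so price P = 174 - 4·(297/14) = 624/7.

89.14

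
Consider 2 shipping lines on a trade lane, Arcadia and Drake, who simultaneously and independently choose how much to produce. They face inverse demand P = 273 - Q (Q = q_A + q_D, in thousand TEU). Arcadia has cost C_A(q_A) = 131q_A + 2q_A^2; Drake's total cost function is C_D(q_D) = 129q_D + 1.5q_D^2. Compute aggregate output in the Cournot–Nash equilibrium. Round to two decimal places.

44.41

Arcadia's profit: π_A = (273 - Q)q_A - (131q_A + 2q_A²). Setting ∂π_A/∂q_A = 0: 142 - 6q_A - (q_D) = 0.
Drake's first-order condition: 144 - 5q_D - (q_A) = 0.
So q_A = (142 - q_D)/6 and q_D = (144 - q_A)/5.
Solving the pair: q_A = 566/29, q_D = 722/29.
Total output Q = 566/29 + 722/29 = 1288/29.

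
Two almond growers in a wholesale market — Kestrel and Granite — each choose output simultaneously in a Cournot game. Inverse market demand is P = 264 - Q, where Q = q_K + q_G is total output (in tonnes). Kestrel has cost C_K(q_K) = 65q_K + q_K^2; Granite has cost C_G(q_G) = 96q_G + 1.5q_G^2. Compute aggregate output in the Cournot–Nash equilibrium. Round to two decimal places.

68.42

Kestrel's profit: π_K = (264 - Q)q_K - (65q_K + q_K²). Setting ∂π_K/∂q_K = 0: 199 - 4q_K - (q_G) = 0.
Granite's first-order condition: 168 - 5q_G - (q_K) = 0.
Best responses: q_K = (199 - q_G)/4, q_G = (168 - q_K)/5.
Solving the pair: q_K = 827/19, q_G = 473/19.
Total output Q = 827/19 + 473/19 = 1300/19.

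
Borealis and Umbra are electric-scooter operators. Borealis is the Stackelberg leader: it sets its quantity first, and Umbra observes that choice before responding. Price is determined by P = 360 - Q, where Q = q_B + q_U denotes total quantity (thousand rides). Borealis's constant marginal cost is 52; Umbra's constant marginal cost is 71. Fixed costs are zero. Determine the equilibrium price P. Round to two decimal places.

133.75

Solve by backward induction. Given q_B, the follower Umbra maximises π_U = (360 - q_B - q_U)q_U - 71q_U.
Follower FOC: 289 - q_B - 2q_U = 0, so q_U(q_B) = (289 - q_B)/2.
Borealis substitutes q_U(q_B) into its own profit: π_B = q_B(360 - q_B - (289 - q_B)/2) - 52q_B = (431/2 - (1/2)q_B)q_B - 52q_B.
The leader's first-order condition 327/2 - q_B = 0 yields q_B = 327/2.
Then q_U = (289 - 327/2)/2 = 251/4.
Total output Q = 905/4, so price P = 360 - 905/4 = 535/4.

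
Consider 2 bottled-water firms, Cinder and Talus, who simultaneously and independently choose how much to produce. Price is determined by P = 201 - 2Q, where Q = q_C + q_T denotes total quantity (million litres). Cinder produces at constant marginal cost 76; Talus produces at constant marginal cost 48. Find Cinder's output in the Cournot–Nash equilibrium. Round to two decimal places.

Cinder's profit: π_C = (201 - 2Q)q_C - (76q_C). Setting ∂π_C/∂q_C = 0: 125 - 4q_C - 2(q_T) = 0.
Talus's profit: π_T = (201 - 2Q)q_T - (48q_T). Setting ∂π_T/∂q_T = 0: 153 - 4q_T - 2(q_C) = 0.
Best responses: q_C = (125 - 2q_T)/4, q_T = (153 - 2q_C)/4.
Solving the pair: q_C = 97/6, q_T = 181/6.

16.17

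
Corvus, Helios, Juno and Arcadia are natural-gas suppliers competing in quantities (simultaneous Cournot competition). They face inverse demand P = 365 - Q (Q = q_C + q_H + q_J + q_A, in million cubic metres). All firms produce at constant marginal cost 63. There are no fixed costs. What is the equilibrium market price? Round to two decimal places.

Each firm earns π_i = (365 - Q)q_i - 63q_i.
Setting ∂π_i/∂q_i = 0 with rivals' quantities fixed: 302 - 2q_i - Σ_{j≠i} q_j = 0.
With identical firms every q_j equals q_i, so Σ_{j≠i} q_j = 3q_i and 302 = 5q_i, giving q_i = 302/5.
Total output Q = 1208/5, so price P = 365 - 1208/5 = 617/5.

123.40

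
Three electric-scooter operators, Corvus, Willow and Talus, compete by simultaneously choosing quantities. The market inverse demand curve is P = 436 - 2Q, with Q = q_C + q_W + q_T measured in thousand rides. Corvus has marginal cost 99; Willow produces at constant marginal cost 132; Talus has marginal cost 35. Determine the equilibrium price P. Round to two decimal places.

175.50

Corvus's profit: π_C = (436 - 2Q)q_C - (99q_C). Setting ∂π_C/∂q_C = 0: 337 - 4q_C - 2(q_W + q_T) = 0.
Willow's first-order condition: 304 - 4q_W - 2(q_C + q_T) = 0.
Talus's first-order condition: 401 - 4q_T - 2(q_C + q_W) = 0.
Adding the 3 first-order conditions: 1042 − 8Q = 0, so Q = 521/4.
Back-substituting: q_C = (337 − 521/2)/2 = 153/4, q_W = (304 − 521/2)/2 = 87/4, q_T = (401 − 521/2)/2 = 281/4.
Total output Q = 521/4, so price P = 436 - 2·(521/4) = 351/2.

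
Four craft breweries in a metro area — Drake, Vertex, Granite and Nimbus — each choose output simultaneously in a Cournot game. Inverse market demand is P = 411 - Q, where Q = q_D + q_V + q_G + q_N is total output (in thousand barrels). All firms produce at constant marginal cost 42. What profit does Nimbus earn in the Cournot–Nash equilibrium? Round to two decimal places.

Each firm earns π_i = (411 - Q)q_i - 42q_i.
First-order condition (treating rivals' output as given): 369 - 2q_i - Σ_{j≠i} q_j = 0.
By symmetry each firm produces the same amount; substituting Σ_{j≠i} q_j = 3q_i yields q_i = 369/5.
Price P = 411 - 1476/5 = 579/5.
Nimbus's profit: (579/5 - 42)·(369/5) = 5446.4400.

5446.44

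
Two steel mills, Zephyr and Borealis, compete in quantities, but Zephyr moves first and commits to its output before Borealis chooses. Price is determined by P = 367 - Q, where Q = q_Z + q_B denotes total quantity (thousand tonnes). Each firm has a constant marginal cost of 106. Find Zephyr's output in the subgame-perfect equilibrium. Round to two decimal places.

130.50

The follower Borealis best-responds to any q_Z: π_B = (367 - Q)q_B - 106q_B.
Setting the follower's marginal profit to zero, 261 - q_Z - 2q_B = 0, i.e. q_B = (261 - q_Z)/2.
The leader anticipates this reaction. Substituting into P = 367 - Q gives P = 473/2 - (1/2)q_Z, so π_Z = (473/2 - (1/2)q_Z)q_Z - 106q_Z.
The leader's first-order condition 261/2 - q_Z = 0 yields q_Z = 261/2.
Then q_B = (261 - 261/2)/2 = 261/4.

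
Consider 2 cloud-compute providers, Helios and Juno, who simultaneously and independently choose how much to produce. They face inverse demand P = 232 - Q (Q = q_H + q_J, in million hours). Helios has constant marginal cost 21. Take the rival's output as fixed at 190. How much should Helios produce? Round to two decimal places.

10.50

With the rival's output fixed at 190, Helios's profit is π_H = (232 - 190 - q_H)q_H - (21q_H) = (42 - q_H)q_H - (21q_H).
∂π_H/∂q_H = 21 - 2q_H = 0, so q_H = 21/2.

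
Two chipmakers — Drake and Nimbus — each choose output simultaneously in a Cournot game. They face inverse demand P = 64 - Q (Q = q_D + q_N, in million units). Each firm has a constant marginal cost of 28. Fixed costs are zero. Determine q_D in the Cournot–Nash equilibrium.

Each firm earns π_i = (64 - Q)q_i - 28q_i.
First-order condition (treating rivals' output as given): 36 - 2q_i - q_j = 0.
With identical firms every q_j equals q_i, so q_j = q_i and 36 = 3q_i, giving q_i = 12.

12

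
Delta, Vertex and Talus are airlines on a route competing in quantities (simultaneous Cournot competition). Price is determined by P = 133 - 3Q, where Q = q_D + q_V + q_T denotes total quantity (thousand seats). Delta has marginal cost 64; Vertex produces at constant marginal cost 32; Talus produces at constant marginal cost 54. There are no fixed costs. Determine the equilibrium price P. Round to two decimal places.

Delta's profit: π_D = (133 - 3Q)q_D - (64q_D). Setting ∂π_D/∂q_D = 0: 69 - 6q_D - 3(q_V + q_T) = 0.
Vertex's profit: π_V = (133 - 3Q)q_V - (32q_V). Setting ∂π_V/∂q_V = 0: 101 - 6q_V - 3(q_D + q_T) = 0.
Talus's first-order condition: 79 - 6q_T - 3(q_D + q_V) = 0.
Adding the 3 conditions: 249 − 6Q − 6Q = 0, i.e. Q = 83/4.
Back-substituting: q_D = (69 − 249/4)/3 = 9/4, q_V = (101 − 249/4)/3 = 155/12, q_T = (79 − 249/4)/3 = 67/12.
Total output Q = 83/4, so price P = 133 - 3·(83/4) = 283/4.

70.75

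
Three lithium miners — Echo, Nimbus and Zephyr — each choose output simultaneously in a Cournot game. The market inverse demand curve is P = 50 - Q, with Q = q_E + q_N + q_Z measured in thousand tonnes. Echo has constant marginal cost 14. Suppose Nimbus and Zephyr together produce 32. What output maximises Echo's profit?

2

With rivals' combined output fixed at 32, Echo's profit is π_E = (50 - 32 - q_E)q_E - (14q_E) = (18 - q_E)q_E - (14q_E).
∂π_E/∂q_E = 4 - 2q_E = 0, so q_E = 2.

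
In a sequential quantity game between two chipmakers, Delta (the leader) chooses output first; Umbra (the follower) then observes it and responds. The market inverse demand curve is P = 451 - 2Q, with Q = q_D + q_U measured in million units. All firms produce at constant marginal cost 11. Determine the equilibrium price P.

121

The follower Umbra best-responds to any q_D: π_U = (451 - 2Q)q_U - 11q_U.
∂π_U/∂q_U = 440 - 2q_D - 4q_U = 0 gives the reaction function q_U = (440 - 2q_D)/4.
Delta substitutes q_U(q_D) into its own profit: π_D = q_D(451 - 2q_D - (440 - 2q_D)/2) - 11q_D = (231 - q_D)q_D - 11q_D.
The leader's first-order condition 220 - 2q_D = 0 yields q_D = 110.
Then q_U = (440 - 2·110)/4 = 55.
Total output Q = 165, so price P = 451 - 2·165 = 121.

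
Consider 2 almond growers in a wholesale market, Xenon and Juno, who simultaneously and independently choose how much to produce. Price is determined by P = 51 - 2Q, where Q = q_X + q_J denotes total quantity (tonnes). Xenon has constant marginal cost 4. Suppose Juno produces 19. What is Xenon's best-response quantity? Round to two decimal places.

2.25

With the rival's output fixed at 19, Xenon's profit is π_X = (51 - 2·19 - 2q_X)q_X - (4q_X) = (13 - 2q_X)q_X - (4q_X).
∂π_X/∂q_X = 9 - 4q_X = 0, so q_X = 9/4.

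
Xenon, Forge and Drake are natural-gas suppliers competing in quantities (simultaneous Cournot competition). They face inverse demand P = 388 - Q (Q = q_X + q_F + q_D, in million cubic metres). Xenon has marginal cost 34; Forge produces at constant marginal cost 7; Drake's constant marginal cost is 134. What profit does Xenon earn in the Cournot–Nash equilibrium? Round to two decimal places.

Xenon's profit: π_X = (388 - Q)q_X - (34q_X). Setting ∂π_X/∂q_X = 0: 354 - 2q_X - (q_F + q_D) = 0.
Forge's first-order condition: 381 - 2q_F - (q_X + q_D) = 0.
Drake's profit: π_D = (388 - Q)q_D - (134q_D). Setting ∂π_D/∂q_D = 0: 254 - 2q_D - (q_X + q_F) = 0.
Adding the 3 first-order conditions: 989 − 4Q = 0, so Q = 989/4.
Back-substituting: q_X = (354 − 989/4) = 427/4, q_F = (381 − 989/4) = 535/4, q_D = (254 − 989/4) = 27/4.
Price P = 388 - 989/4 = 563/4.
Xenon's profit: (563/4 - 34)·(427/4) = 11395.5625.

11395.56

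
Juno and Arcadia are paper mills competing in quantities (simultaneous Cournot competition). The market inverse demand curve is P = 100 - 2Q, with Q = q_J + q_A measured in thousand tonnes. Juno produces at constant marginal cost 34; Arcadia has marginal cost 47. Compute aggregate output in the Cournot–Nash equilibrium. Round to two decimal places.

Juno's profit: π_J = (100 - 2Q)q_J - (34q_J). Setting ∂π_J/∂q_J = 0: 66 - 4q_J - 2(q_A) = 0.
Arcadia's profit: π_A = (100 - 2Q)q_A - (47q_A). Setting ∂π_A/∂q_A = 0: 53 - 4q_A - 2(q_J) = 0.
So q_J = (66 - 2q_A)/4 and q_A = (53 - 2q_J)/4.
Substituting one into the other gives q_J = 79/6 and q_A = 20/3.
Total output Q = 79/6 + 20/3 = 119/6.

19.83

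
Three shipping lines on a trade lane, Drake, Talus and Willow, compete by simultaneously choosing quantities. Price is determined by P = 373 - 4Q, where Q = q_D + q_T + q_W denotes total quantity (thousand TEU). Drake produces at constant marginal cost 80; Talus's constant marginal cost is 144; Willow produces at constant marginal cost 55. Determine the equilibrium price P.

163

Drake's profit: π_D = (373 - 4Q)q_D - (80q_D). Setting ∂π_D/∂q_D = 0: 293 - 8q_D - 4(q_T + q_W) = 0.
Talus's first-order condition: 229 - 8q_T - 4(q_D + q_W) = 0.
Willow's profit: π_W = (373 - 4Q)q_W - (55q_W). Setting ∂π_W/∂q_W = 0: 318 - 8q_W - 4(q_D + q_T) = 0.
Adding the 3 first-order conditions: 840 − 16Q = 0, so Q = 105/2.
Back-substituting: q_D = (293 − 210)/4 = 83/4, q_T = (229 − 210)/4 = 19/4, q_W = (318 − 210)/4 = 27.
Total output Q = 105/2, so price P = 373 - 4·(105/2) = 163.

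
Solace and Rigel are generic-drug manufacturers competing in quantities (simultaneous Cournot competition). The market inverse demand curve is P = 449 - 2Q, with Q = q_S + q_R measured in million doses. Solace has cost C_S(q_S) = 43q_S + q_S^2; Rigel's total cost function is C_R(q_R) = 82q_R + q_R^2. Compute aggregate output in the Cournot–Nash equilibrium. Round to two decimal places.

Solace's profit: π_S = (449 - 2Q)q_S - (43q_S + q_S²). Setting ∂π_S/∂q_S = 0: 406 - 6q_S - 2(q_R) = 0.
Rigel's first-order condition: 367 - 6q_R - 2(q_S) = 0.
Rearranging gives the reaction functions q_S = (406 - 2q_R)/6 and q_R = (367 - 2q_S)/6.
Substituting one into the other gives q_S = 851/16 and q_R = 695/16.
Total output Q = 851/16 + 695/16 = 773/8.

96.63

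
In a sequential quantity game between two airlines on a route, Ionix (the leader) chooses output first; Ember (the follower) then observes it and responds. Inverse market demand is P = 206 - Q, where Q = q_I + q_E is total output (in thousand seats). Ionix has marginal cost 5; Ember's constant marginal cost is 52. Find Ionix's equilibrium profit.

7688

The follower Ember best-responds to any q_I: π_E = (206 - Q)q_E - 52q_E.
Setting the follower's marginal profit to zero, 154 - q_I - 2q_E = 0, i.e. q_E = (154 - q_I)/2.
The leader anticipates this reaction. Substituting into P = 206 - Q gives P = 129 - (1/2)q_I, so π_I = (129 - (1/2)q_I)q_I - 5q_I.
The leader's first-order condition 124 - q_I = 0 yields q_I = 124.
Then q_E = (154 - 124)/2 = 15.
Price P = 206 - 139 = 67.
Ionix's profit: (67 - 5)·124 = 7688.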